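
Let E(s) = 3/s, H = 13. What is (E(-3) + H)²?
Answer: 144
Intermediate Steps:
(E(-3) + H)² = (3/(-3) + 13)² = (3*(-⅓) + 13)² = (-1 + 13)² = 12² = 144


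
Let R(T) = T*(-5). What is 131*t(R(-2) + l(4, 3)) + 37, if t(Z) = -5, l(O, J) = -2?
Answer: -618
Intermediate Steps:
R(T) = -5*T
131*t(R(-2) + l(4, 3)) + 37 = 131*(-5) + 37 = -655 + 37 = -618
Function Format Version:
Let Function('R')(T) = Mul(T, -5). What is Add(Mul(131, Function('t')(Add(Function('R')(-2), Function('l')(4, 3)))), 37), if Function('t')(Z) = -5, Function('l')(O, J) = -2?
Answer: -618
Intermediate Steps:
Function('R')(T) = Mul(-5, T)
Add(Mul(131, Function('t')(Add(Function('R')(-2), Function('l')(4, 3)))), 37) = Add(Mul(131, -5), 37) = Add(-655, 37) = -618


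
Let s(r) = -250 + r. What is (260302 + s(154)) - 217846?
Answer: 42360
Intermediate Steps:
(260302 + s(154)) - 217846 = (260302 + (-250 + 154)) - 217846 = (260302 - 96) - 217846 = 260206 - 217846 = 42360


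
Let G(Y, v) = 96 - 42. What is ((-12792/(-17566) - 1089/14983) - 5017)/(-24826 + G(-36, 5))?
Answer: 15002938753/74088372907 ≈ 0.20250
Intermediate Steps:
G(Y, v) = 54
((-12792/(-17566) - 1089/14983) - 5017)/(-24826 + G(-36, 5)) = ((-12792/(-17566) - 1089/14983) - 5017)/(-24826 + 54) = ((-12792*(-1/17566) - 1089*1/14983) - 5017)/(-24772) = ((6396/8783 - 1089/14983) - 5017)*(-1/24772) = (86266581/131595689 - 5017)*(-1/24772) = -660129305132/131595689*(-1/24772) = 15002938753/74088372907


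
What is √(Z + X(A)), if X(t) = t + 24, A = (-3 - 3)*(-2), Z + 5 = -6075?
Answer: 2*I*√1511 ≈ 77.743*I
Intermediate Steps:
Z = -6080 (Z = -5 - 6075 = -6080)
A = 12 (A = -6*(-2) = 12)
X(t) = 24 + t
√(Z + X(A)) = √(-6080 + (24 + 12)) = √(-6080 + 36) = √(-6044) = 2*I*√1511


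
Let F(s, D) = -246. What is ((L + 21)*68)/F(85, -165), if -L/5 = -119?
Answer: -20944/123 ≈ -170.28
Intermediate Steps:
L = 595 (L = -5*(-119) = 595)
((L + 21)*68)/F(85, -165) = ((595 + 21)*68)/(-246) = (616*68)*(-1/246) = 41888*(-1/246) = -20944/123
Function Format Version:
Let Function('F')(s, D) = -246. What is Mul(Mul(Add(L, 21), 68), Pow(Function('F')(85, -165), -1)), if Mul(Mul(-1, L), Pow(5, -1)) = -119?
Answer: Rational(-20944, 123) ≈ -170.28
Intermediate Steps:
L = 595 (L = Mul(-5, -119) = 595)
Mul(Mul(Add(L, 21), 68), Pow(Function('F')(85, -165), -1)) = Mul(Mul(Add(595, 21), 68), Pow(-246, -1)) = Mul(Mul(616, 68), Rational(-1, 246)) = Mul(41888, Rational(-1, 246)) = Rational(-20944, 123)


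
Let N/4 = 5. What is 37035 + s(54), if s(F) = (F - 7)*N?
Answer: 37975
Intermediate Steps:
N = 20 (N = 4*5 = 20)
s(F) = -140 + 20*F (s(F) = (F - 7)*20 = (-7 + F)*20 = -140 + 20*F)
37035 + s(54) = 37035 + (-140 + 20*54) = 37035 + (-140 + 1080) = 37035 + 940 = 37975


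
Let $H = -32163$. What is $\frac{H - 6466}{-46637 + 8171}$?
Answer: $\frac{38629}{38466} \approx 1.0042$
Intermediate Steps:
$\frac{H - 6466}{-46637 + 8171} = \frac{-32163 - 6466}{-46637 + 8171} = - \frac{38629}{-38466} = \left(-38629\right) \left(- \frac{1}{38466}\right) = \frac{38629}{38466}$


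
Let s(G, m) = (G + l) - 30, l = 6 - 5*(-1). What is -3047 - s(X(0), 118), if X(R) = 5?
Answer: -3033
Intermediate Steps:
l = 11 (l = 6 + 5 = 11)
s(G, m) = -19 + G (s(G, m) = (G + 11) - 30 = (11 + G) - 30 = -19 + G)
-3047 - s(X(0), 118) = -3047 - (-19 + 5) = -3047 - 1*(-14) = -3047 + 14 = -3033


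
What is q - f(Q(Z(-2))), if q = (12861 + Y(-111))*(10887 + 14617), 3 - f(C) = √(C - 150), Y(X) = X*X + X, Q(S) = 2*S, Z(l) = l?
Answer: 639410781 + I*√154 ≈ 6.3941e+8 + 12.41*I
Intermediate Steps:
Y(X) = X + X² (Y(X) = X² + X = X + X²)
f(C) = 3 - √(-150 + C) (f(C) = 3 - √(C - 150) = 3 - √(-150 + C))
q = 639410784 (q = (12861 - 111*(1 - 111))*(10887 + 14617) = (12861 - 111*(-110))*25504 = (12861 + 12210)*25504 = 25071*25504 = 639410784)
q - f(Q(Z(-2))) = 639410784 - (3 - √(-150 + 2*(-2))) = 639410784 - (3 - √(-150 - 4)) = 639410784 - (3 - √(-154)) = 639410784 - (3 - I*√154) = 639410784 + (-3 + I*√154) = 639410781 + I*√154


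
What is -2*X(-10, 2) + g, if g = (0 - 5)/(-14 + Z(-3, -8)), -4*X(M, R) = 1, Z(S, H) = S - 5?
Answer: 8/11 ≈ 0.72727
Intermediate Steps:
Z(S, H) = -5 + S
X(M, R) = -¼ (X(M, R) = -¼*1 = -¼)
g = 5/22 (g = (0 - 5)/(-14 + (-5 - 3)) = -5/(-14 - 8) = -5/(-22) = -5*(-1/22) = 5/22 ≈ 0.22727)
-2*X(-10, 2) + g = -2*(-¼) + 5/22 = ½ + 5/22 = 8/11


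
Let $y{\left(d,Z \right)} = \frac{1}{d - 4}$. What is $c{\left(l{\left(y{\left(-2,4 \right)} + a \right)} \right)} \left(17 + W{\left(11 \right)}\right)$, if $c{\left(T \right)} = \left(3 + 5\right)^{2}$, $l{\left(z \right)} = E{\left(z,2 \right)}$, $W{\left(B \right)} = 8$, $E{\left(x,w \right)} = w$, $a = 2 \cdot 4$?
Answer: $1600$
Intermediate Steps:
$y{\left(d,Z \right)} = \frac{1}{-4 + d}$
$a = 8$
$l{\left(z \right)} = 2$
$c{\left(T \right)} = 64$ ($c{\left(T \right)} = 8^{2} = 64$)
$c{\left(l{\left(y{\left(-2,4 \right)} + a \right)} \right)} \left(17 + W{\left(11 \right)}\right) = 64 \left(17 + 8\right) = 64 \cdot 25 = 1600$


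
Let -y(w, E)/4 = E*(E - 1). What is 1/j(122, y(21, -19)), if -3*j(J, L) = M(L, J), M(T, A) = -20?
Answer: 3/20 ≈ 0.15000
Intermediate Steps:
y(w, E) = -4*E*(-1 + E) (y(w, E) = -4*E*(E - 1) = -4*E*(-1 + E))
j(J, L) = 20/3 (j(J, L) = -1/3*(-20) = 20/3)
1/j(122, y(21, -19)) = 1/(20/3) = 3/20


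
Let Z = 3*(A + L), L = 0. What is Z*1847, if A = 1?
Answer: 5541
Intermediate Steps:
Z = 3 (Z = 3*(1 + 0) = 3*1 = 3)
Z*1847 = 3*1847 = 5541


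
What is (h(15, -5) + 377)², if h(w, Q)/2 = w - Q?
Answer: 173889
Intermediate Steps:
h(w, Q) = -2*Q + 2*w (h(w, Q) = 2*(w - Q) = -2*Q + 2*w)
(h(15, -5) + 377)² = ((-2*(-5) + 2*15) + 377)² = ((10 + 30) + 377)² = (40 + 377)² = 417² = 173889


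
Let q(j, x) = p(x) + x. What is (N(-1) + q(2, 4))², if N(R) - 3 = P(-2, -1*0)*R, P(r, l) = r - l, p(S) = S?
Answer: 169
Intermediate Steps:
q(j, x) = 2*x (q(j, x) = x + x = 2*x)
N(R) = 3 - 2*R (N(R) = 3 + (-2 - (-1)*0)*R = 3 + (-2 - 1*0)*R = 3 + (-2 + 0)*R = 3 - 2*R)
(N(-1) + q(2, 4))² = ((3 - 2*(-1)) + 2*4)² = ((3 + 2) + 8)² = (5 + 8)² = 13² = 169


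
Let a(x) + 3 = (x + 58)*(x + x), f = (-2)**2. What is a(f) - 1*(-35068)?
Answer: 35561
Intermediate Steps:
f = 4
a(x) = -3 + 2*x*(58 + x) (a(x) = -3 + (x + 58)*(x + x) = -3 + (58 + x)*(2*x) = -3 + 2*x*(58 + x))
a(f) - 1*(-35068) = (-3 + 2*4**2 + 116*4) - 1*(-35068) = (-3 + 2*16 + 464) + 35068 = (-3 + 32 + 464) + 35068 = 493 + 35068 = 35561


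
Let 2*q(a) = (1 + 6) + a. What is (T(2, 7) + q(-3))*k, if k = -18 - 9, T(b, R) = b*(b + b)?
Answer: -270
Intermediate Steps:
T(b, R) = 2*b² (T(b, R) = b*(2*b) = 2*b²)
q(a) = 7/2 + a/2 (q(a) = ((1 + 6) + a)/2 = (7 + a)/2 = 7/2 + a/2)
k = -27
(T(2, 7) + q(-3))*k = (2*2² + (7/2 + (½)*(-3)))*(-27) = (2*4 + (7/2 - 3/2))*(-27) = (8 + 2)*(-27) = 10*(-27) = -270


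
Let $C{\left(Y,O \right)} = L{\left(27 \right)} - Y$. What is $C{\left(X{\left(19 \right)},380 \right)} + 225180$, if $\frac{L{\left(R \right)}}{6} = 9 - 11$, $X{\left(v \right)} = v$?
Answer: $225149$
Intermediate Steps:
$L{\left(R \right)} = -12$ ($L{\left(R \right)} = 6 \left(9 - 11\right) = 6 \left(-2\right) = -12$)
$C{\left(Y,O \right)} = -12 - Y$
$C{\left(X{\left(19 \right)},380 \right)} + 225180 = \left(-12 - 19\right) + 225180 = -31 + 225180 = 225149$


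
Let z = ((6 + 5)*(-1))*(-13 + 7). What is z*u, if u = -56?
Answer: -3696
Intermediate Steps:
z = 66 (z = (11*(-1))*(-6) = -11*(-6) = 66)
z*u = 66*(-56) = -3696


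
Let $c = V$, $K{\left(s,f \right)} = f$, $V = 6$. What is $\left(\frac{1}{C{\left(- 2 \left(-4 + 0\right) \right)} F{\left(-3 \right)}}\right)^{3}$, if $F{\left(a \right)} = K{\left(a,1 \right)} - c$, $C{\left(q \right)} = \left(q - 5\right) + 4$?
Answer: $- \frac{1}{42875} \approx -2.3324 \cdot 10^{-5}$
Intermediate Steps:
$c = 6$
$C{\left(q \right)} = -1 + q$ ($C{\left(q \right)} = \left(-5 + q\right) + 4 = -1 + q$)
$F{\left(a \right)} = -5$ ($F{\left(a \right)} = 1 - 6 = -5$)
$\left(\frac{1}{C{\left(- 2 \left(-4 + 0\right) \right)} F{\left(-3 \right)}}\right)^{3} = \left(\frac{1}{\left(-1 - 2 \left(-4 + 0\right)\right) \left(-5\right)}\right)^{3} = \left(\frac{1}{-1 - -8} \left(- \frac{1}{5}\right)\right)^{3} = \left(\frac{1}{-1 + 8} \left(- \frac{1}{5}\right)\right)^{3} = \left(\frac{1}{7} \left(- \frac{1}{5}\right)\right)^{3} = \left(- \frac{1}{35}\right)^{3} = - \frac{1}{42875}$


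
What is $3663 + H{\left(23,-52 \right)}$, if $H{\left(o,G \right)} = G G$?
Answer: $6367$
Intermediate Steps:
$H{\left(o,G \right)} = G^{2}$
$3663 + H{\left(23,-52 \right)} = 3663 + \left(-52\right)^{2} = 3663 + 2704 = 6367$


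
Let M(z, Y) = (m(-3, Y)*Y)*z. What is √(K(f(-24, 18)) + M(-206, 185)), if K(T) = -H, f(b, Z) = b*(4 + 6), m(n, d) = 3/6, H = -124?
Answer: I*√18931 ≈ 137.59*I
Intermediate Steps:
m(n, d) = ½ (m(n, d) = 3*(⅙) = ½)
M(z, Y) = Y*z/2 (M(z, Y) = (Y/2)*z = Y*z/2)
f(b, Z) = 10*b (f(b, Z) = b*10 = 10*b)
K(T) = 124 (K(T) = -1*(-124) = 124)
√(K(f(-24, 18)) + M(-206, 185)) = √(124 + (½)*185*(-206)) = √(124 - 19055) = √(-18931) = I*√18931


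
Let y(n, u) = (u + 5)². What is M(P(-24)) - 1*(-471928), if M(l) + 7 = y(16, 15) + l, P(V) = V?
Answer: 472297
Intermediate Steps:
y(n, u) = (5 + u)²
M(l) = 393 + l (M(l) = -7 + ((5 + 15)² + l) = -7 + (20² + l) = -7 + (400 + l) = 393 + l)
M(P(-24)) - 1*(-471928) = (393 - 24) - 1*(-471928) = 369 + 471928 = 472297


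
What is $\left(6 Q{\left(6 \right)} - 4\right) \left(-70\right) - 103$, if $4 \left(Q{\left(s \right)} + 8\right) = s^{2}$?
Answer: $-243$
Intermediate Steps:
$Q{\left(s \right)} = -8 + \frac{s^{2}}{4}$
$\left(6 Q{\left(6 \right)} - 4\right) \left(-70\right) - 103 = \left(6 \left(-8 + \frac{6^{2}}{4}\right) - 4\right) \left(-70\right) - 103 = \left(6 \left(-8 + \frac{1}{4} \cdot 36\right) - 4\right) \left(-70\right) - 103 = \left(6 \left(-8 + 9\right) - 4\right) \left(-70\right) - 103 = \left(6 \cdot 1 - 4\right) \left(-70\right) - 103 = \left(6 - 4\right) \left(-70\right) - 103 = 2 \left(-70\right) - 103 = -140 - 103 = -243$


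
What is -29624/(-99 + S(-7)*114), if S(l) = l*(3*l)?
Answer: -29624/16659 ≈ -1.7783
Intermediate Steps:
S(l) = 3*l²
-29624/(-99 + S(-7)*114) = -29624/(-99 + (3*(-7)²)*114) = -29624/(-99 + (3*49)*114) = -29624/(-99 + 147*114) = -29624/(-99 + 16758) = -29624/16659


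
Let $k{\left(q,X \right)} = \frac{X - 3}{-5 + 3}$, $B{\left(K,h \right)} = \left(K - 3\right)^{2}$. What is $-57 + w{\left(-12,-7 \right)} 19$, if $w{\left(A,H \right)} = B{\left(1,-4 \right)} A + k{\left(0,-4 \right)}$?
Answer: $- \frac{1805}{2} \approx -902.5$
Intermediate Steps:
$B{\left(K,h \right)} = \left(-3 + K\right)^{2}$
$k{\left(q,X \right)} = \frac{3}{2} - \frac{X}{2}$ ($k{\left(q,X \right)} = \frac{-3 + X}{-2} = \left(-3 + X\right) \left(- \frac{1}{2}\right) = \frac{3}{2} - \frac{X}{2}$)
$w{\left(A,H \right)} = \frac{7}{2} + 4 A$ ($w{\left(A,H \right)} = \left(-3 + 1\right)^{2} A + \left(\frac{3}{2} - -2\right) = \left(-2\right)^{2} A + \left(\frac{3}{2} + 2\right) = 4 A + \frac{7}{2} = \frac{7}{2} + 4 A$)
$-57 + w{\left(-12,-7 \right)} 19 = -57 + \left(\frac{7}{2} + 4 \left(-12\right)\right) 19 = -57 + \left(\frac{7}{2} - 48\right) 19 = -57 - \frac{1691}{2} = - \frac{1805}{2}$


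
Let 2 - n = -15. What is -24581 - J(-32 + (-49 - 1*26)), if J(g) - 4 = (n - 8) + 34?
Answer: -24628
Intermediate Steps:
n = 17 (n = 2 - 1*(-15) = 2 + 15 = 17)
J(g) = 47 (J(g) = 4 + ((17 - 8) + 34) = 4 + (9 + 34) = 4 + 43 = 47)
-24581 - J(-32 + (-49 - 1*26)) = -24581 - 1*47 = -24581 - 47 = -24628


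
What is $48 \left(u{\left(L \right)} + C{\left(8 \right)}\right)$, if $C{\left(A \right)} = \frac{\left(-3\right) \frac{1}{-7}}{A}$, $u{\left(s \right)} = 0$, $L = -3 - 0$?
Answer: $\frac{18}{7} \approx 2.5714$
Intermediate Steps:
$L = -3$ ($L = -3 + 0 = -3$)
$C{\left(A \right)} = \frac{3}{7 A}$ ($C{\left(A \right)} = \frac{\left(-3\right) \left(- \frac{1}{7}\right)}{A} = \frac{3}{7 A}$)
$48 \left(u{\left(L \right)} + C{\left(8 \right)}\right) = 48 \left(0 + \frac{3}{7 \cdot 8}\right) = 48 \left(0 + \frac{3}{7} \cdot \frac{1}{8}\right) = 48 \left(0 + \frac{3}{56}\right) = 48 \cdot \frac{3}{56} = \frac{18}{7}$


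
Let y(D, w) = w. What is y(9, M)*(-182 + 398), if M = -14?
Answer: -3024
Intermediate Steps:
y(9, M)*(-182 + 398) = -14*(-182 + 398) = -14*216 = -3024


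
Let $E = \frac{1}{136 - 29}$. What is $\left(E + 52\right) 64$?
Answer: $\frac{356160}{107} \approx 3328.6$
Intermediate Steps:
$E = \frac{1}{107} \approx 0.0093458$
$\left(E + 52\right) 64 = \left(\frac{1}{107} + 52\right) 64 = \frac{5565}{107} \cdot 64 = \frac{356160}{107}$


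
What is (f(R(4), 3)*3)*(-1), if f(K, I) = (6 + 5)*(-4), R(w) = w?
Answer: 132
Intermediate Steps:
f(K, I) = -44 (f(K, I) = 11*(-4) = -44)
(f(R(4), 3)*3)*(-1) = -44*3*(-1) = -132*(-1) = 132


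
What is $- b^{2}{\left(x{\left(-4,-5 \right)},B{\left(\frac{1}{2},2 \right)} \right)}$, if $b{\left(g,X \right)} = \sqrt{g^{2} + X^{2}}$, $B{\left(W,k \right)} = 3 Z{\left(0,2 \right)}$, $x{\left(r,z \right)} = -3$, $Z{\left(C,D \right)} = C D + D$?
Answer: $-45$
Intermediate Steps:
$Z{\left(C,D \right)} = D + C D$
$B{\left(W,k \right)} = 6$ ($B{\left(W,k \right)} = 3 \cdot 2 \left(1 + 0\right) = 3 \cdot 2 \cdot 1 = 3 \cdot 2 = 6$)
$b{\left(g,X \right)} = \sqrt{X^{2} + g^{2}}$
$- b^{2}{\left(x{\left(-4,-5 \right)},B{\left(\frac{1}{2},2 \right)} \right)} = - \left(\sqrt{6^{2} + \left(-3\right)^{2}}\right)^{2} = - \left(\sqrt{36 + 9}\right)^{2} = - \left(\sqrt{45}\right)^{2} = - \left(3 \sqrt{5}\right)^{2} = \left(-1\right) 45 = -45$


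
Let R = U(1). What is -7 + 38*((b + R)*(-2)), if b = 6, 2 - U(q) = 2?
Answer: -463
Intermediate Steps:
U(q) = 0 (U(q) = 2 - 1*2 = 2 - 2 = 0)
R = 0
-7 + 38*((b + R)*(-2)) = -7 + 38*((6 + 0)*(-2)) = -7 + 38*(6*(-2)) = -7 + 38*(-12) = -7 - 456 = -463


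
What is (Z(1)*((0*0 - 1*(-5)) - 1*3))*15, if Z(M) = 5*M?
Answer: 150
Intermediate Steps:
(Z(1)*((0*0 - 1*(-5)) - 1*3))*15 = ((5*1)*((0*0 - 1*(-5)) - 1*3))*15 = (5*((0 + 5) - 3))*15 = (5*(5 - 3))*15 = (5*2)*15 = 10*15 = 150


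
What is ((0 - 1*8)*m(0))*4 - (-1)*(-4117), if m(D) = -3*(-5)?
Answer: -4597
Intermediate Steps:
m(D) = 15
((0 - 1*8)*m(0))*4 - (-1)*(-4117) = ((0 - 1*8)*15)*4 - (-1)*(-4117) = ((0 - 8)*15)*4 - 1*4117 = -8*15*4 - 4117 = -120*4 - 4117 = -480 - 4117 = -4597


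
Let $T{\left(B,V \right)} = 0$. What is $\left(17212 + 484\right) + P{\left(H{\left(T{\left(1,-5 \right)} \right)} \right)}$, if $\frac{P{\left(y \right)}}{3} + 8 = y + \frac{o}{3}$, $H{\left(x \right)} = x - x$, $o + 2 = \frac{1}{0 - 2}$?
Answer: $\frac{35339}{2} \approx 17670.0$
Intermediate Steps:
$o = - \frac{5}{2}$ ($o = -2 + \frac{1}{0 - 2} = -2 + \frac{1}{-2} = -2 - \frac{1}{2} = - \frac{5}{2} \approx -2.5$)
$H{\left(x \right)} = 0$
$P{\left(y \right)} = - \frac{53}{2} + 3 y$ ($P{\left(y \right)} = -24 + 3 \left(y - \frac{5}{2 \cdot 3}\right) = -24 + 3 \left(y - \frac{5}{6}\right) = -24 + 3 \left(- \frac{5}{6} + y\right) = -24 + \left(- \frac{5}{2} + 3 y\right) = - \frac{53}{2} + 3 y$)
$\left(17212 + 484\right) + P{\left(H{\left(T{\left(1,-5 \right)} \right)} \right)} = \left(17212 + 484\right) + \left(- \frac{53}{2} + 3 \cdot 0\right) = 17696 + \left(- \frac{53}{2} + 0\right) = 17696 - \frac{53}{2} = \frac{35339}{2}$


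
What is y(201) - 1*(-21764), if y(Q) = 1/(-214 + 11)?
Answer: 4418091/203 ≈ 21764.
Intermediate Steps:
y(Q) = -1/203 (y(Q) = 1/(-203) = -1/203)
y(201) - 1*(-21764) = -1/203 - 1*(-21764) = -1/203 + 21764 = 4418091/203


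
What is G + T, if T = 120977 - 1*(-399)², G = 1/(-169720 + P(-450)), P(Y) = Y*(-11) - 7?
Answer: -6298436049/164777 ≈ -38224.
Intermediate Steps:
P(Y) = -7 - 11*Y (P(Y) = -11*Y - 7 = -7 - 11*Y)
G = -1/164777 (G = 1/(-169720 + (-7 - 11*(-450))) = 1/(-169720 + (-7 + 4950)) = 1/(-169720 + 4943) = 1/(-164777) = -1/164777 ≈ -6.0688e-6)
T = -38224 (T = 120977 - 1*159201 = 120977 - 159201 = -38224)
G + T = -1/164777 - 38224 = -6298436049/164777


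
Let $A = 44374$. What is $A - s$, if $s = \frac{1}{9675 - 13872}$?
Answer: $\frac{186237679}{4197} \approx 44374.0$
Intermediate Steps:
$s = - \frac{1}{4197}$ ($s = \frac{1}{-4197} = - \frac{1}{4197} \approx -0.00023827$)
$A - s = 44374 - - \frac{1}{4197} = 44374 + \frac{1}{4197} = \frac{186237679}{4197}$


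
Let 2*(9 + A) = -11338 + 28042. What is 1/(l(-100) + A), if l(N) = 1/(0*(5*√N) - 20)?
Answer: 20/166859 ≈ 0.00011986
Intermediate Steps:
A = 8343 (A = -9 + (-11338 + 28042)/2 = -9 + (½)*16704 = -9 + 8352 = 8343)
l(N) = -1/20 (l(N) = 1/(0 - 20) = 1/(-20) = -1/20)
1/(l(-100) + A) = 1/(-1/20 + 8343) = 1/(166859/20) = 20/166859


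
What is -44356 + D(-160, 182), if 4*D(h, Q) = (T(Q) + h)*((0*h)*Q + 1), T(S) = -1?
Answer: -177585/4 ≈ -44396.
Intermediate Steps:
D(h, Q) = -¼ + h/4 (D(h, Q) = ((-1 + h)*((0*h)*Q + 1))/4 = ((-1 + h)*(0*Q + 1))/4 = ((-1 + h)*(0 + 1))/4 = ((-1 + h)*1)/4 = (-1 + h)/4 = -¼ + h/4)
-44356 + D(-160, 182) = -44356 + (-¼ + (¼)*(-160)) = -44356 + (-¼ - 40) = -44356 - 161/4 = -177585/4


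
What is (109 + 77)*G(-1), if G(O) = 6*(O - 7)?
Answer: -8928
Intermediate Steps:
G(O) = -42 + 6*O (G(O) = 6*(-7 + O) = -42 + 6*O)
(109 + 77)*G(-1) = (109 + 77)*(-42 + 6*(-1)) = 186*(-42 - 6) = 186*(-48) = -8928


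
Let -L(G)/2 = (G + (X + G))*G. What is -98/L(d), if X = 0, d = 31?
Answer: 49/1922 ≈ 0.025494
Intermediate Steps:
L(G) = -4*G**2 (L(G) = -2*(G + (0 + G))*G = -2*(G + G)*G = -2*2*G*G = -4*G**2)
-98/L(d) = -98/(-4*31**2) = -98/(-4*961) = -98/(-3844) = -1/3844*(-98) = 49/1922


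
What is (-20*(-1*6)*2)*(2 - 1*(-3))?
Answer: 1200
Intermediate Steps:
(-20*(-1*6)*2)*(2 - 1*(-3)) = (-(-120)*2)*(2 + 3) = -20*(-12)*5 = 240*5 = 1200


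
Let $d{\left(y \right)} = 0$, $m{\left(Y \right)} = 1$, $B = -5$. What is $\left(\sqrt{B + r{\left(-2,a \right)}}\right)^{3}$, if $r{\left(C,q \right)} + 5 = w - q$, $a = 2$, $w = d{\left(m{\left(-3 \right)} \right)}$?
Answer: $- 24 i \sqrt{3} \approx - 41.569 i$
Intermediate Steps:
$w = 0$
$r{\left(C,q \right)} = -5 - q$ ($r{\left(C,q \right)} = -5 + \left(0 - q\right) = -5 - q$)
$\left(\sqrt{B + r{\left(-2,a \right)}}\right)^{3} = \left(\sqrt{-5 - 7}\right)^{3} = \left(\sqrt{-12}\right)^{3} = \left(2 i \sqrt{3}\right)^{3} = - 24 i \sqrt{3}$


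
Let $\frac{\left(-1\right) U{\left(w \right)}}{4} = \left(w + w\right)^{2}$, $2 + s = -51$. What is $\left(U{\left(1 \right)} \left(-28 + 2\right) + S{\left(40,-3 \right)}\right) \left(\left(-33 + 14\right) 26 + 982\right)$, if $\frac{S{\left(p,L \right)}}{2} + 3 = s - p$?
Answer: $109312$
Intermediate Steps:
$s = -53$ ($s = -2 - 51 = -53$)
$U{\left(w \right)} = - 16 w^{2}$ ($U{\left(w \right)} = - 4 \left(w + w\right)^{2} = - 4 \left(2 w\right)^{2} = - 4 \cdot 4 w^{2} = - 16 w^{2}$)
$S{\left(p,L \right)} = -112 - 2 p$ ($S{\left(p,L \right)} = -6 + 2 \left(-53 - p\right) = -6 - \left(106 + 2 p\right) = -112 - 2 p$)
$\left(U{\left(1 \right)} \left(-28 + 2\right) + S{\left(40,-3 \right)}\right) \left(\left(-33 + 14\right) 26 + 982\right) = \left(- 16 \cdot 1^{2} \left(-28 + 2\right) - 192\right) \left(\left(-33 + 14\right) 26 + 982\right) = \left(\left(-16\right) 1 \left(-26\right) - 192\right) \left(\left(-19\right) 26 + 982\right) = \left(\left(-16\right) \left(-26\right) - 192\right) \left(-494 + 982\right) = \left(416 - 192\right) 488 = 224 \cdot 488 = 109312$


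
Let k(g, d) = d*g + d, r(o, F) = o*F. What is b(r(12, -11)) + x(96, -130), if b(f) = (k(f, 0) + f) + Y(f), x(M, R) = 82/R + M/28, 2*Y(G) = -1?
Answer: -118029/910 ≈ -129.70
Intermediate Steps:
Y(G) = -½ (Y(G) = (½)*(-1) = -½)
r(o, F) = F*o
k(g, d) = d + d*g
x(M, R) = 82/R + M/28 (x(M, R) = 82/R + M*(1/28) = 82/R + M/28)
b(f) = -½ + f (b(f) = (0*(1 + f) + f) - ½ = (0 + f) - ½ = f - ½ = -½ + f)
b(r(12, -11)) + x(96, -130) = (-½ - 11*12) + (82/(-130) + (1/28)*96) = (-½ - 132) + (82*(-1/130) + 24/7) = -265/2 + (-41/65 + 24/7) = -265/2 + 1273/455 = -118029/910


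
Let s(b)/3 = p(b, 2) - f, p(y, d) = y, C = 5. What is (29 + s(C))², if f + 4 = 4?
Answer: 1936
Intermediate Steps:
f = 0 (f = -4 + 4 = 0)
s(b) = 3*b (s(b) = 3*(b - 1*0) = 3*(b + 0) = 3*b)
(29 + s(C))² = (29 + 3*5)² = (29 + 15)² = 44² = 1936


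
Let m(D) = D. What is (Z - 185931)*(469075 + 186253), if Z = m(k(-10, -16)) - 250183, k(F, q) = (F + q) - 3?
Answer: -285816719904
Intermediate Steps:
k(F, q) = -3 + F + q
Z = -250212 (Z = (-3 - 10 - 16) - 250183 = -29 - 250183 = -250212)
(Z - 185931)*(469075 + 186253) = (-250212 - 185931)*(469075 + 186253) = -436143*655328 = -285816719904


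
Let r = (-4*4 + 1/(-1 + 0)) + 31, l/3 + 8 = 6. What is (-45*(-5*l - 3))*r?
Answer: -17010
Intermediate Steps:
l = -6 (l = -24 + 3*6 = -24 + 18 = -6)
r = 14 (r = (-16 + 1/(-1)) + 31 = (-16 - 1) + 31 = -17 + 31 = 14)
(-45*(-5*l - 3))*r = -45*(-5*(-6) - 3)*14 = -45*(30 - 3)*14 = -45*27*14 = -1215*14 = -17010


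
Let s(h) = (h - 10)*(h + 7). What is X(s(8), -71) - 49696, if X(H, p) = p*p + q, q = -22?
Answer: -44677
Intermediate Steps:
s(h) = (-10 + h)*(7 + h)
X(H, p) = -22 + p² (X(H, p) = p*p - 22 = p² - 22 = -22 + p²)
X(s(8), -71) - 49696 = (-22 + (-71)²) - 49696 = (-22 + 5041) - 49696 = 5019 - 49696 = -44677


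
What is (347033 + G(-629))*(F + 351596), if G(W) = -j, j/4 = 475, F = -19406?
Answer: 114649731270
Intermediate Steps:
j = 1900 (j = 4*475 = 1900)
G(W) = -1900 (G(W) = -1*1900 = -1900)
(347033 + G(-629))*(F + 351596) = (347033 - 1900)*(-19406 + 351596) = 345133*332190 = 114649731270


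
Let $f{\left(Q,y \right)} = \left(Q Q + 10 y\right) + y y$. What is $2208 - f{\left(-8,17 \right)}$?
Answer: $1685$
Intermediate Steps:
$f{\left(Q,y \right)} = Q^{2} + y^{2} + 10 y$ ($f{\left(Q,y \right)} = \left(Q^{2} + 10 y\right) + y^{2} = Q^{2} + y^{2} + 10 y$)
$2208 - f{\left(-8,17 \right)} = 2208 - \left(\left(-8\right)^{2} + 17^{2} + 10 \cdot 17\right) = 2208 - \left(64 + 289 + 170\right) = 2208 - 523 = 1685$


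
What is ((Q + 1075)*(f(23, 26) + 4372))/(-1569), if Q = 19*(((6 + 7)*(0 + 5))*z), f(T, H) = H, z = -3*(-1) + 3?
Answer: -12439010/523 ≈ -23784.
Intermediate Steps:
z = 6 (z = 3 + 3 = 6)
Q = 7410 (Q = 19*(((6 + 7)*(0 + 5))*6) = 19*((13*5)*6) = 19*(65*6) = 19*390 = 7410)
((Q + 1075)*(f(23, 26) + 4372))/(-1569) = ((7410 + 1075)*(26 + 4372))/(-1569) = (8485*4398)*(-1/1569) = 37317030*(-1/1569) = -12439010/523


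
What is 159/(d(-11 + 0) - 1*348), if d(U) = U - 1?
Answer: -53/120 ≈ -0.44167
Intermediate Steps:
d(U) = -1 + U
159/(d(-11 + 0) - 1*348) = 159/((-1 + (-11 + 0)) - 1*348) = 159/((-1 - 11) - 348) = 159/(-12 - 348) = 159/(-360) = 159*(-1/360) = -53/120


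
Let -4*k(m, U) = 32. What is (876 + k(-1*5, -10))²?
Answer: 753424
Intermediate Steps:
k(m, U) = -8 (k(m, U) = -¼*32 = -8)
(876 + k(-1*5, -10))² = (876 - 8)² = 868² = 753424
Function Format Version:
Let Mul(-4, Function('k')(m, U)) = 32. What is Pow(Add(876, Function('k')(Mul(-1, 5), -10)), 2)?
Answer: 753424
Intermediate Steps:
Function('k')(m, U) = -8 (Function('k')(m, U) = Mul(Rational(-1, 4), 32) = -8)
Pow(Add(876, Function('k')(Mul(-1, 5), -10)), 2) = Pow(Add(876, -8), 2) = Pow(868, 2) = 753424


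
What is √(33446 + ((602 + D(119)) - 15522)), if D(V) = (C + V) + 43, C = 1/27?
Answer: √1513731/9 ≈ 136.70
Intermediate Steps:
C = 1/27 ≈ 0.037037
D(V) = 1162/27 + V (D(V) = (1/27 + V) + 43 = 1162/27 + V)
√(33446 + ((602 + D(119)) - 15522)) = √(33446 + ((602 + (1162/27 + 119)) - 15522)) = √(33446 + ((602 + 4375/27) - 15522)) = √(33446 + (20629/27 - 15522)) = √(33446 - 398465/27) = √(504577/27) = √1513731/9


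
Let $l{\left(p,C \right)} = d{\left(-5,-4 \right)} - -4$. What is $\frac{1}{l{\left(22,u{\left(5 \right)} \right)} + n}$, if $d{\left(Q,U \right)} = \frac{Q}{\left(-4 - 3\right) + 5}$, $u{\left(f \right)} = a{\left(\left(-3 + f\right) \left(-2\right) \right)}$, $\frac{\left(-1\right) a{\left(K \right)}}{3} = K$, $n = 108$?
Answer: $\frac{2}{229} \approx 0.0087336$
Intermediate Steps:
$a{\left(K \right)} = - 3 K$
$u{\left(f \right)} = -18 + 6 f$ ($u{\left(f \right)} = - 3 \left(-3 + f\right) \left(-2\right) = - 3 \left(6 - 2 f\right) = -18 + 6 f$)
$d{\left(Q,U \right)} = - \frac{Q}{2}$ ($d{\left(Q,U \right)} = \frac{Q}{\left(-4 - 3\right) + 5} = \frac{Q}{-7 + 5} = \frac{Q}{-2} = - \frac{Q}{2}$)
$l{\left(p,C \right)} = \frac{13}{2}$ ($l{\left(p,C \right)} = \left(- \frac{1}{2}\right) \left(-5\right) - -4 = \frac{5}{2} + 4 = \frac{13}{2}$)
$\frac{1}{l{\left(22,u{\left(5 \right)} \right)} + n} = \frac{1}{\frac{13}{2} + 108} = \frac{1}{\frac{229}{2}} = \frac{2}{229}$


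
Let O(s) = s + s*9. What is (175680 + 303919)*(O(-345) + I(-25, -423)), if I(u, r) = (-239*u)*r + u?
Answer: -1213817109100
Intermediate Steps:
O(s) = 10*s (O(s) = s + 9*s = 10*s)
I(u, r) = u - 239*r*u (I(u, r) = -239*r*u + u = u - 239*r*u)
(175680 + 303919)*(O(-345) + I(-25, -423)) = (175680 + 303919)*(10*(-345) - 25*(1 - 239*(-423))) = 479599*(-3450 - 25*(1 + 101097)) = 479599*(-3450 - 25*101098) = 479599*(-3450 - 2527450) = 479599*(-2530900) = -1213817109100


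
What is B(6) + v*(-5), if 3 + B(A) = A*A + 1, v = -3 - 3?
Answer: 64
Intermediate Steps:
v = -6
B(A) = -2 + A² (B(A) = -3 + (A*A + 1) = -3 + (A² + 1) = -3 + (1 + A²) = -2 + A²)
B(6) + v*(-5) = (-2 + 6²) - 6*(-5) = (-2 + 36) + 30 = 34 + 30 = 64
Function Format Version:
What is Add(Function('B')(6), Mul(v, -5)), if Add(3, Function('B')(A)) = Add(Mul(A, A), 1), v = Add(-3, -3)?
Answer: 64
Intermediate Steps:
v = -6
Function('B')(A) = Add(-2, Pow(A, 2)) (Function('B')(A) = Add(-3, Add(Mul(A, A), 1)) = Add(-3, Add(Pow(A, 2), 1)) = Add(-3, Add(1, Pow(A, 2))) = Add(-2, Pow(A, 2)))
Add(Function('B')(6), Mul(v, -5)) = Add(Add(-2, Pow(6, 2)), Mul(-6, -5)) = Add(Add(-2, 36), 30) = Add(34, 30) = 64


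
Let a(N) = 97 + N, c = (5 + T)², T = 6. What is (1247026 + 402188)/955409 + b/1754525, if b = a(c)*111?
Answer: 416672311476/239469853675 ≈ 1.7400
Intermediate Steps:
c = 121 (c = (5 + 6)² = 11² = 121)
b = 24198 (b = (97 + 121)*111 = 218*111 = 24198)
(1247026 + 402188)/955409 + b/1754525 = (1247026 + 402188)/955409 + 24198/1754525 = 1649214*(1/955409) + 24198*(1/1754525) = 235602/136487 + 24198/1754525 = 416672311476/239469853675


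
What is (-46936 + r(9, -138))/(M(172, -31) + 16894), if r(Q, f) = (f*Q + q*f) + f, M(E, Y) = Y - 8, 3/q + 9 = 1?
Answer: -193057/67420 ≈ -2.8635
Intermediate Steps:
q = -3/8 (q = 3/(-9 + 1) = 3/(-8) = 3*(-⅛) = -3/8 ≈ -0.37500)
M(E, Y) = -8 + Y
r(Q, f) = 5*f/8 + Q*f (r(Q, f) = (f*Q - 3*f/8) + f = (Q*f - 3*f/8) + f = (-3*f/8 + Q*f) + f = 5*f/8 + Q*f)
(-46936 + r(9, -138))/(M(172, -31) + 16894) = (-46936 + (⅛)*(-138)*(5 + 8*9))/((-8 - 31) + 16894) = (-46936 + (⅛)*(-138)*(5 + 72))/(-39 + 16894) = (-46936 + (⅛)*(-138)*77)/16855 = (-46936 - 5313/4)*(1/16855) = -193057/4*1/16855 = -193057/67420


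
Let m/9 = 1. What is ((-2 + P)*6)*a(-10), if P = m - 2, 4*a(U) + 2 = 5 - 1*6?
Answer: -45/2 ≈ -22.500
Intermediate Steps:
m = 9 (m = 9*1 = 9)
a(U) = -¾ (a(U) = -½ + (5 - 1*6)/4 = -½ + (5 - 6)/4 = -½ + (¼)*(-1) = -½ - ¼ = -¾)
P = 7 (P = 9 - 2 = 7)
((-2 + P)*6)*a(-10) = ((-2 + 7)*6)*(-¾) = (5*6)*(-¾) = 30*(-¾) = -45/2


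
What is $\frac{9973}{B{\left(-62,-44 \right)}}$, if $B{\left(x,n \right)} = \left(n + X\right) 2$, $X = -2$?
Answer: $- \frac{9973}{92} \approx -108.4$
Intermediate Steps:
$B{\left(x,n \right)} = -4 + 2 n$ ($B{\left(x,n \right)} = \left(n - 2\right) 2 = \left(-2 + n\right) 2 = -4 + 2 n$)
$\frac{9973}{B{\left(-62,-44 \right)}} = \frac{9973}{-4 + 2 \left(-44\right)} = \frac{9973}{-4 - 88} = \frac{9973}{-92} = 9973 \left(- \frac{1}{92}\right) = - \frac{9973}{92}$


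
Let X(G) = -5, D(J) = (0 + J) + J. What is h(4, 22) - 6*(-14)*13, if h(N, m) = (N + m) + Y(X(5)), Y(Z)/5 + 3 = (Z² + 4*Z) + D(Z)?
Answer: 1078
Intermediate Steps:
D(J) = 2*J (D(J) = J + J = 2*J)
Y(Z) = -15 + 5*Z² + 30*Z (Y(Z) = -15 + 5*((Z² + 4*Z) + 2*Z) = -15 + 5*(Z² + 6*Z) = -15 + (5*Z² + 30*Z) = -15 + 5*Z² + 30*Z)
h(N, m) = -40 + N + m (h(N, m) = (N + m) + (-15 + 5*(-5)² + 30*(-5)) = (N + m) + (-15 + 5*25 - 150) = (N + m) + (-15 + 125 - 150) = (N + m) - 40 = -40 + N + m)
h(4, 22) - 6*(-14)*13 = (-40 + 4 + 22) - 6*(-14)*13 = -14 - (-84)*13 = -14 - 1*(-1092) = -14 + 1092 = 1078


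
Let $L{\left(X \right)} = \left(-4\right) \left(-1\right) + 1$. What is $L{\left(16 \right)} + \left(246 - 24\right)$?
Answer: $227$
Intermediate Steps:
$L{\left(X \right)} = 5$ ($L{\left(X \right)} = 4 + 1 = 5$)
$L{\left(16 \right)} + \left(246 - 24\right) = 5 + \left(246 - 24\right) = 5 + 222 = 227$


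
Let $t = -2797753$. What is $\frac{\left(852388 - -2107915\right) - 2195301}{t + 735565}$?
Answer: $- \frac{382501}{1031094} \approx -0.37097$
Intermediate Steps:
$\frac{\left(852388 - -2107915\right) - 2195301}{t + 735565} = \frac{\left(852388 - -2107915\right) - 2195301}{-2797753 + 735565} = \frac{\left(852388 + 2107915\right) - 2195301}{-2062188} = \left(2960303 - 2195301\right) \left(- \frac{1}{2062188}\right) = 765002 \left(- \frac{1}{2062188}\right) = - \frac{382501}{1031094}$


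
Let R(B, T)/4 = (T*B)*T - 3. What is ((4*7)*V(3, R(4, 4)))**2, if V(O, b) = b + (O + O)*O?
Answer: 53816896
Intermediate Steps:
R(B, T) = -12 + 4*B*T**2 (R(B, T) = 4*((T*B)*T - 3) = 4*((B*T)*T - 3) = 4*(B*T**2 - 3) = 4*(-3 + B*T**2) = -12 + 4*B*T**2)
V(O, b) = b + 2*O**2 (V(O, b) = b + (2*O)*O = b + 2*O**2)
((4*7)*V(3, R(4, 4)))**2 = ((4*7)*((-12 + 4*4*4**2) + 2*3**2))**2 = (28*((-12 + 4*4*16) + 2*9))**2 = (28*((-12 + 256) + 18))**2 = (28*(244 + 18))**2 = (28*262)**2 = 7336**2 = 53816896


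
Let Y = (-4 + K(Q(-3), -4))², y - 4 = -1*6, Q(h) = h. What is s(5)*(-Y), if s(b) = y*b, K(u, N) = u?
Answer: 490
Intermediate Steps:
y = -2 (y = 4 - 1*6 = 4 - 6 = -2)
Y = 49 (Y = (-4 - 3)² = (-7)² = 49)
s(b) = -2*b
s(5)*(-Y) = (-2*5)*(-1*49) = -10*(-49) = 490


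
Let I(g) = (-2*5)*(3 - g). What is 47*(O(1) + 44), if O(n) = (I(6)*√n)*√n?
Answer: 3478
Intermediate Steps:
I(g) = -30 + 10*g (I(g) = -10*(3 - g) = -30 + 10*g)
O(n) = 30*n (O(n) = ((-30 + 10*6)*√n)*√n = ((-30 + 60)*√n)*√n = (30*√n)*√n = 30*n)
47*(O(1) + 44) = 47*(30*1 + 44) = 47*(30 + 44) = 47*74 = 3478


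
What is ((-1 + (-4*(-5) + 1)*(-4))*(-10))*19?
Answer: 16150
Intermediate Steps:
((-1 + (-4*(-5) + 1)*(-4))*(-10))*19 = ((-1 + (20 + 1)*(-4))*(-10))*19 = ((-1 + 21*(-4))*(-10))*19 = ((-1 - 84)*(-10))*19 = -85*(-10)*19 = 850*19 = 16150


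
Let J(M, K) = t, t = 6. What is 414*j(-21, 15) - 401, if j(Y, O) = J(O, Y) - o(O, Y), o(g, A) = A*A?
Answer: -180491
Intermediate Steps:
J(M, K) = 6
o(g, A) = A²
j(Y, O) = 6 - Y²
414*j(-21, 15) - 401 = 414*(6 - 1*(-21)²) - 401 = 414*(6 - 1*441) - 401 = 414*(6 - 441) - 401 = 414*(-435) - 401 = -180090 - 401 = -180491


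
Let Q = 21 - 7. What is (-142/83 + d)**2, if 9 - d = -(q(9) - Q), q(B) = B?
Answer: 36100/6889 ≈ 5.2402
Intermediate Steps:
Q = 14
d = 4 (d = 9 - (-1)*(9 - 1*14) = 9 - (-1)*(9 - 14) = 9 - (-1)*(-5) = 9 - 1*5 = 9 - 5 = 4)
(-142/83 + d)**2 = (-142/83 + 4)**2 = (190/83)**2 = 36100/6889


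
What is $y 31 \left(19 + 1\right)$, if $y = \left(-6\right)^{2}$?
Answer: $22320$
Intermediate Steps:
$y = 36$
$y 31 \left(19 + 1\right) = 36 \cdot 31 \left(19 + 1\right) = 1116 \cdot 20 = 22320$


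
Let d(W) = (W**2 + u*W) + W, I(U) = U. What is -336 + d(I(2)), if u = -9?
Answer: -348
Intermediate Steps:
d(W) = W**2 - 8*W (d(W) = (W**2 - 9*W) + W = W**2 - 8*W)
-336 + d(I(2)) = -336 + 2*(-8 + 2) = -336 + 2*(-6) = -336 - 12 = -348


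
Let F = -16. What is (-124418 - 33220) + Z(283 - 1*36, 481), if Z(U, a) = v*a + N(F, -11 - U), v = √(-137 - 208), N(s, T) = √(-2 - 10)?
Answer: -157638 + 2*I*√3 + 481*I*√345 ≈ -1.5764e+5 + 8937.6*I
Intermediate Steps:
N(s, T) = 2*I*√3 (N(s, T) = √(-12) = 2*I*√3)
v = I*√345 (v = √(-345) = I*√345 ≈ 18.574*I)
Z(U, a) = 2*I*√3 + I*a*√345 (Z(U, a) = (I*√345)*a + 2*I*√3 = I*a*√345 + 2*I*√3 = 2*I*√3 + I*a*√345)
(-124418 - 33220) + Z(283 - 1*36, 481) = (-124418 - 33220) + I*(2*√3 + 481*√345) = -157638 + I*(2*√3 + 481*√345)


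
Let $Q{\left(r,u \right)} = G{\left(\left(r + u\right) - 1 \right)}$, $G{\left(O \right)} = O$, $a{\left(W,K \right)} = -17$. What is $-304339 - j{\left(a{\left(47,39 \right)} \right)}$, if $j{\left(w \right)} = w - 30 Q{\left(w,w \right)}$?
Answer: $-305372$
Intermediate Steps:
$Q{\left(r,u \right)} = -1 + r + u$ ($Q{\left(r,u \right)} = \left(r + u\right) - 1 = -1 + r + u$)
$j{\left(w \right)} = 30 - 59 w$ ($j{\left(w \right)} = w - 30 \left(-1 + w + w\right) = w - 30 \left(-1 + 2 w\right) = w - \left(-30 + 60 w\right) = 30 - 59 w$)
$-304339 - j{\left(a{\left(47,39 \right)} \right)} = -304339 - \left(30 - -1003\right) = -304339 - \left(30 + 1003\right) = -304339 - 1033 = -305372$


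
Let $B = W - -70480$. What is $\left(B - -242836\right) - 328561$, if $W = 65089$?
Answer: $49844$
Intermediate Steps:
$B = 135569$ ($B = 65089 - -70480 = 65089 + 70480 = 135569$)
$\left(B - -242836\right) - 328561 = \left(135569 - -242836\right) - 328561 = \left(135569 + 242836\right) - 328561 = 378405 - 328561 = 49844$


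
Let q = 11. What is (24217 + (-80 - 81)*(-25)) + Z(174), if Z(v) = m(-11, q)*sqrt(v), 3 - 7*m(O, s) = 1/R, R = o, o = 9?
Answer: 28242 + 26*sqrt(174)/63 ≈ 28247.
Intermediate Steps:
R = 9
m(O, s) = 26/63 (m(O, s) = 3/7 - 1/7/9 = 3/7 - 1/7*1/9 = 3/7 - 1/63 = 26/63)
Z(v) = 26*sqrt(v)/63
(24217 + (-80 - 81)*(-25)) + Z(174) = (24217 + (-80 - 81)*(-25)) + 26*sqrt(174)/63 = (24217 - 161*(-25)) + 26*sqrt(174)/63 = (24217 + 4025) + 26*sqrt(174)/63 = 28242 + 26*sqrt(174)/63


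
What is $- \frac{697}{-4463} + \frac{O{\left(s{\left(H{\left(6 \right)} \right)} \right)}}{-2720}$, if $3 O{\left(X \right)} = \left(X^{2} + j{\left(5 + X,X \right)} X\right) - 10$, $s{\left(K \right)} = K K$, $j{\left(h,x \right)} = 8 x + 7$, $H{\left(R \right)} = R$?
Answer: $- \frac{23724479}{18209040} \approx -1.3029$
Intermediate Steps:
$j{\left(h,x \right)} = 7 + 8 x$
$s{\left(K \right)} = K^{2}$
$O{\left(X \right)} = - \frac{10}{3} + \frac{X^{2}}{3} + \frac{X \left(7 + 8 X\right)}{3}$ ($O{\left(X \right)} = \frac{\left(X^{2} + \left(7 + 8 X\right) X\right) - 10}{3} = \frac{\left(X^{2} + X \left(7 + 8 X\right)\right) - 10}{3} = \frac{-10 + X^{2} + X \left(7 + 8 X\right)}{3} = - \frac{10}{3} + \frac{X^{2}}{3} + \frac{X \left(7 + 8 X\right)}{3}$)
$- \frac{697}{-4463} + \frac{O{\left(s{\left(H{\left(6 \right)} \right)} \right)}}{-2720} = - \frac{697}{-4463} + \frac{- \frac{10}{3} + 3 \left(6^{2}\right)^{2} + \frac{7 \cdot 6^{2}}{3}}{-2720} = \left(-697\right) \left(- \frac{1}{4463}\right) + \left(- \frac{10}{3} + 3 \cdot 36^{2} + \frac{7}{3} \cdot 36\right) \left(- \frac{1}{2720}\right) = \frac{697}{4463} + \left(- \frac{10}{3} + 3 \cdot 1296 + 84\right) \left(- \frac{1}{2720}\right) = \frac{697}{4463} + \left(- \frac{10}{3} + 3888 + 84\right) \left(- \frac{1}{2720}\right) = \frac{697}{4463} + \frac{11906}{3} \left(- \frac{1}{2720}\right) = \frac{697}{4463} - \frac{5953}{4080} = - \frac{23724479}{18209040}$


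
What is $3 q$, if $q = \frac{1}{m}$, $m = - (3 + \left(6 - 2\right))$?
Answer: $- \frac{3}{7} \approx -0.42857$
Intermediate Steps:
$m = -7$ ($m = - (3 + \left(6 - 2\right)) = - (3 + 4) = \left(-1\right) 7 = -7$)
$q = - \frac{1}{7}$ ($q = \frac{1}{-7} = - \frac{1}{7} \approx -0.14286$)
$3 q = 3 \left(- \frac{1}{7}\right) = - \frac{3}{7}$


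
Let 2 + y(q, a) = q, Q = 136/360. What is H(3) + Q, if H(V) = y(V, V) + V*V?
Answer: 467/45 ≈ 10.378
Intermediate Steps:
Q = 17/45 (Q = 136*(1/360) = 17/45 ≈ 0.37778)
y(q, a) = -2 + q
H(V) = -2 + V + V² (H(V) = (-2 + V) + V*V = (-2 + V) + V² = -2 + V + V²)
H(3) + Q = (-2 + 3 + 3²) + 17/45 = (-2 + 3 + 9) + 17/45 = 10 + 17/45 = 467/45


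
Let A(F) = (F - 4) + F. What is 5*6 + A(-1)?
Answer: 24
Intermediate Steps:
A(F) = -4 + 2*F (A(F) = (-4 + F) + F = -4 + 2*F)
5*6 + A(-1) = 5*6 + (-4 + 2*(-1)) = 30 + (-4 - 2) = 30 - 6 = 24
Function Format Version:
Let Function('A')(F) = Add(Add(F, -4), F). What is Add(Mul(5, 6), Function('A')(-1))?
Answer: 24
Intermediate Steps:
Function('A')(F) = Add(-4, Mul(2, F)) (Function('A')(F) = Add(Add(-4, F), F) = Add(-4, Mul(2, F)))
Add(Mul(5, 6), Function('A')(-1)) = Add(Mul(5, 6), Add(-4, Mul(2, -1))) = Add(30, Add(-4, -2)) = Add(30, -6) = 24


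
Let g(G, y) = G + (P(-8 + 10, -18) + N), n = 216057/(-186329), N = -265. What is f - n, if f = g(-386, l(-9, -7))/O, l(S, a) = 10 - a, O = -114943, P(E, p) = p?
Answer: 24958893852/21417214247 ≈ 1.1654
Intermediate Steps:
n = -216057/186329 (n = 216057*(-1/186329) = -216057/186329 ≈ -1.1595)
g(G, y) = -283 + G (g(G, y) = G + (-18 - 265) = G - 283 = -283 + G)
f = 669/114943 (f = (-283 - 386)/(-114943) = -669*(-1/114943) = 669/114943 ≈ 0.0058203)
f - n = 669/114943 - 1*(-216057/186329) = 669/114943 + 216057/186329 = 24958893852/21417214247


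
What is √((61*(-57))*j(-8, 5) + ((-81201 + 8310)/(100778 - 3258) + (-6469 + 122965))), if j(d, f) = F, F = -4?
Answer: √77509659026955/24380 ≈ 361.11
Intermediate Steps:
j(d, f) = -4
√((61*(-57))*j(-8, 5) + ((-81201 + 8310)/(100778 - 3258) + (-6469 + 122965))) = √((61*(-57))*(-4) + ((-81201 + 8310)/(100778 - 3258) + (-6469 + 122965))) = √(-3477*(-4) + (-72891/97520 + 116496)) = √(13908 + (-72891*1/97520 + 116496)) = √(13908 + (-72891/97520 + 116496)) = √(13908 + 11360617029/97520) = √(12716925189/97520) = √77509659026955/24380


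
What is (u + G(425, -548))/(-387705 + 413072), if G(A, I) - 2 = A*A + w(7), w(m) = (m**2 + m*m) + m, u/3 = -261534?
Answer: -603870/25367 ≈ -23.805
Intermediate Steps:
u = -784602 (u = 3*(-261534) = -784602)
w(m) = m + 2*m**2 (w(m) = (m**2 + m**2) + m = 2*m**2 + m = m + 2*m**2)
G(A, I) = 107 + A**2 (G(A, I) = 2 + (A*A + 7*(1 + 2*7)) = 2 + (A**2 + 7*(1 + 14)) = 2 + (A**2 + 7*15) = 2 + (A**2 + 105) = 2 + (105 + A**2) = 107 + A**2)
(u + G(425, -548))/(-387705 + 413072) = (-784602 + (107 + 425**2))/(-387705 + 413072) = (-784602 + (107 + 180625))/25367 = (-784602 + 180732)*(1/25367) = -603870*1/25367 = -603870/25367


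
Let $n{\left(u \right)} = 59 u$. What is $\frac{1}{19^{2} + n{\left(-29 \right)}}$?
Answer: $- \frac{1}{1350} \approx -0.00074074$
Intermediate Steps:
$\frac{1}{19^{2} + n{\left(-29 \right)}} = \frac{1}{19^{2} + 59 \left(-29\right)} = \frac{1}{361 - 1711} = \frac{1}{-1350} = - \frac{1}{1350}$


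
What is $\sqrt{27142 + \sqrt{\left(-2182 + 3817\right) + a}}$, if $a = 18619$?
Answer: $\sqrt{27142 + \sqrt{20254}} \approx 165.18$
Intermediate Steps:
$\sqrt{27142 + \sqrt{\left(-2182 + 3817\right) + a}} = \sqrt{27142 + \sqrt{\left(-2182 + 3817\right) + 18619}} = \sqrt{27142 + \sqrt{1635 + 18619}} = \sqrt{27142 + \sqrt{20254}}$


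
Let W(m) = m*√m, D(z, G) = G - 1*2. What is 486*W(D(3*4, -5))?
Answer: -3402*I*√7 ≈ -9000.8*I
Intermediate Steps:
D(z, G) = -2 + G (D(z, G) = G - 2 = -2 + G)
W(m) = m^(3/2)
486*W(D(3*4, -5)) = 486*(-2 - 5)^(3/2) = 486*(-7)^(3/2) = 486*(-7*I*√7) = -3402*I*√7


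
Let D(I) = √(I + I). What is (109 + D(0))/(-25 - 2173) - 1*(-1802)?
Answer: 3960687/2198 ≈ 1802.0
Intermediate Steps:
D(I) = √2*√I (D(I) = √(2*I) = √2*√I)
(109 + D(0))/(-25 - 2173) - 1*(-1802) = (109 + √2*√0)/(-25 - 2173) - 1*(-1802) = (109 + √2*0)/(-2198) + 1802 = (109 + 0)*(-1/2198) + 1802 = 109*(-1/2198) + 1802 = -109/2198 + 1802 = 3960687/2198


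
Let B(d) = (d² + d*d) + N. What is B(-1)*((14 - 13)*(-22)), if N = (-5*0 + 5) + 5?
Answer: -264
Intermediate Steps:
N = 10 (N = (0 + 5) + 5 = 5 + 5 = 10)
B(d) = 10 + 2*d² (B(d) = (d² + d*d) + 10 = (d² + d²) + 10 = 2*d² + 10 = 10 + 2*d²)
B(-1)*((14 - 13)*(-22)) = (10 + 2*(-1)²)*((14 - 13)*(-22)) = (10 + 2*1)*(1*(-22)) = (10 + 2)*(-22) = 12*(-22) = -264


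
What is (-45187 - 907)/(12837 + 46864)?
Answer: -46094/59701 ≈ -0.77208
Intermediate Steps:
(-45187 - 907)/(12837 + 46864) = -46094/59701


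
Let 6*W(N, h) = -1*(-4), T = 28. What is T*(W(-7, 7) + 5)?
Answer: 476/3 ≈ 158.67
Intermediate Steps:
W(N, h) = 2/3 (W(N, h) = (-1*(-4))/6 = (1/6)*4 = 2/3)
T*(W(-7, 7) + 5) = 28*(2/3 + 5) = 28*(17/3) = 476/3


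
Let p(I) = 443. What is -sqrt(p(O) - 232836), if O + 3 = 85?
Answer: -I*sqrt(232393) ≈ -482.07*I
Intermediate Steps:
O = 82 (O = -3 + 85 = 82)
-sqrt(p(O) - 232836) = -sqrt(443 - 232836) = -sqrt(-232393) = -I*sqrt(232393)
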